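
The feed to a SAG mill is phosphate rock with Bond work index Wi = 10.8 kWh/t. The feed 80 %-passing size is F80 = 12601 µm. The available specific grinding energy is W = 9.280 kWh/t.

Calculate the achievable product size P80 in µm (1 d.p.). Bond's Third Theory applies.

P80 = 111.2 µm

Bond: W = 10·Wi·(1/√P80 − 1/√F80)
⇒ 1/√P80 = W/(10·Wi) + 1/√F80
  = 9.2800/(10·10.8) + 1/√12601 = 0.085926 + 0.008908 = 0.094834
P80 = (1/0.094834)² = 10.5447² = 111.19 µm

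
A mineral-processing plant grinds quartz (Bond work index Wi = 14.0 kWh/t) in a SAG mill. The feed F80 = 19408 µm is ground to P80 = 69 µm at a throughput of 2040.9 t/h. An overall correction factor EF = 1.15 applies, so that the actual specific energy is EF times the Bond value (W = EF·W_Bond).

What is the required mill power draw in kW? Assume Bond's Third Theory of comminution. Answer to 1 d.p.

W_Bond = 10·Wi·(1/√P₈₀ − 1/√F₈₀)
W = 10·14.0·(1/√69 − 1/√19408) = 10·14.0·(0.113208) = 15.8491 kWh/t
Apply correction: 15.8491 × 1.15 = 18.2264 kWh/t
P_mill = W·ṁ = 18.2264·2040.9 = 37198.4 kW

P = 37198.4 kW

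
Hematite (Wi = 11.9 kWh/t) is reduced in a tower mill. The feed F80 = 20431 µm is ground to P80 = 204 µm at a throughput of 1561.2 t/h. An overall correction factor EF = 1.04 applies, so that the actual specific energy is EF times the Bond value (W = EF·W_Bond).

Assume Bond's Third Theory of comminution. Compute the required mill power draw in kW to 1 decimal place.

Bond:  W = 10 Wi (1/√P − 1/√F)
W = 10·11.9·(1/√204 − 1/√20431) = 10·11.9·(0.063018) = 7.4991 kWh/t
Corrected W = EF·W_Bond = 1.04·7.4991 = 7.7991 kWh/t
Mill draw = 7.7991 × 1561.2 = 12176.0 kW

P = 12176.0 kW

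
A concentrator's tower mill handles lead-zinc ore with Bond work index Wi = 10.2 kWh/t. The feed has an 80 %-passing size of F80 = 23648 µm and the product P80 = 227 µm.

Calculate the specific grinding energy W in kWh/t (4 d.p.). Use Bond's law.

W = 6.1067 kWh/t

W = 10·Wi·[P80^(−½) − F80^(−½)]
1/√227 = 0.066372;  1/√23648 = 0.006503
W = 10·10.2·(0.066372 − 0.006503) = 6.1067 kWh/t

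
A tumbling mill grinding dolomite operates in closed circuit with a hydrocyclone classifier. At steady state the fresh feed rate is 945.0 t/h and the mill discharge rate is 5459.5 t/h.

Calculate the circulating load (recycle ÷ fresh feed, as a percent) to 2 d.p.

M = F + R at steady state, so:
R = M − F = 5459.5 − 945.0 = 4514.5 t/h
CL = 100·R/F = 100·4514.5/945.0 = 477.72 %

CL = 477.72 %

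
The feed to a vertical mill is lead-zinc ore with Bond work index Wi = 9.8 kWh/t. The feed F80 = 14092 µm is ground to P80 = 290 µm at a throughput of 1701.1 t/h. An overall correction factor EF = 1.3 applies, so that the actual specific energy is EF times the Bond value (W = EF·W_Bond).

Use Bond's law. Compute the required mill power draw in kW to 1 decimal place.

P = 10900.6 kW

W = 10 Wi / √P80 − 10 Wi / √F80
W = 10·9.8·(1/√290 − 1/√14092) = 10·9.8·(0.050298) = 4.9292 kWh/t
Apply correction: 4.9292 × 1.3 = 6.4080 kWh/t
Mill draw = 6.4080 × 1701.1 = 10900.6 kW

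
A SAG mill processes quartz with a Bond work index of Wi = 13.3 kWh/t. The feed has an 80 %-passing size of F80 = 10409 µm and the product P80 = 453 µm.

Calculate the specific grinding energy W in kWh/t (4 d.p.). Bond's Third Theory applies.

W = 4.9453 kWh/t

W = 10 Wi / √P80 − 10 Wi / √F80
1/√453 = 0.046984;  1/√10409 = 0.009802
W = 10·13.3·(0.046984 − 0.009802) = 4.9453 kWh/t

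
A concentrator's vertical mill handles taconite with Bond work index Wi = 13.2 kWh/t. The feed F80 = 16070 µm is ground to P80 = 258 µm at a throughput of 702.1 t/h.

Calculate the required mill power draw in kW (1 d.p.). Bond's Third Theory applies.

P = 5038.8 kW

W = 10·Wi·(P80^(-½) − F80^(-½))
W = 10·13.2·(1/√258 − 1/√16070) = 10·13.2·(0.054369) = 7.1767 kWh/t
P = W·T = 7.1767·702.1 = 5038.8 kW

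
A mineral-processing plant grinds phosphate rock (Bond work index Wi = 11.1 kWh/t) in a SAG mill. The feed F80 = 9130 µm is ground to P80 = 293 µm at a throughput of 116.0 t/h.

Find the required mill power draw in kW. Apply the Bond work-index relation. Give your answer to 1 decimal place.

Bond:  W = 10 Wi (1/√P − 1/√F)
W = 10·11.1·(1/√293 − 1/√9130) = 10·11.1·(0.047955) = 5.3230 kWh/t
Mill draw = 5.3230 × 116.0 = 617.5 kW

P = 617.5 kW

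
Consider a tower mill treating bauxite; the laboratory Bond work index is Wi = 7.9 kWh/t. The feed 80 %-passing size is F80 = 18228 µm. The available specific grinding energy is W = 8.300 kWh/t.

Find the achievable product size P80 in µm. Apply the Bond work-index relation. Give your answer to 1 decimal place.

P80 = 79.1 µm

Bond: W = 10·Wi·(1/√P80 − 1/√F80)
⇒ 1/√P80 = W/(10 Wi) + 1/√F80
  = 8.3000/(10·7.9) + 1/√18228 = 0.105063 + 0.007407 = 0.112470
P80 = (1/0.112470)² = 8.8913² = 79.05 µm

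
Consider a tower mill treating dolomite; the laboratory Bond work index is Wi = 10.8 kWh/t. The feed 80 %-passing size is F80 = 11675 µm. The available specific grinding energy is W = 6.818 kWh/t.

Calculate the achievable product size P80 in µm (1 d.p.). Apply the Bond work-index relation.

W = 10 Wi / √P80 − 10 Wi / √F80
P80^(−½) = W/(10 Wi) + F80^(−½)
  = 6.8180/(10·10.8) + 1/√11675 = 0.063130 + 0.009255 = 0.072385
P80 = (1/0.072385)² = 13.8151² = 190.86 µm

P80 = 190.9 µm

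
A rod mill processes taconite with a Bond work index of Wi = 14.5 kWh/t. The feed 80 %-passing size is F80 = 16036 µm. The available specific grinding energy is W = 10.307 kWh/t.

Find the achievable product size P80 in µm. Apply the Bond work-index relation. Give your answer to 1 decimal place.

P80 = 160.3 µm

W_Bond = 10·Wi·(1/√P₈₀ − 1/√F₈₀)
P80^(−½) = W/(10 Wi) + F80^(−½)
  = 10.3070/(10·14.5) + 1/√16036 = 0.071083 + 0.007897 = 0.078980
P80 = (1/0.078980)² = 12.6615² = 160.31 µm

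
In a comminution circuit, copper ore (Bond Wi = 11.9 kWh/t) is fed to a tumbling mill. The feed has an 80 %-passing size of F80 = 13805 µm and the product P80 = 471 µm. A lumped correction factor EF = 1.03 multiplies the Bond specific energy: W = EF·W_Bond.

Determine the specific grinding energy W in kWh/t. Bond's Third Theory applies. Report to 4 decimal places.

W = 4.6045 kWh/t

W = 10 Wi (1/√P80 − 1/√F80)  [Bond]
1/√471 = 0.046078;  1/√13805 = 0.008511
W = 10·11.9·(0.046078 − 0.008511) = 4.4704 kWh/t
With EF = 1.03: W = 4.4704·1.03 = 4.6045 kWh/t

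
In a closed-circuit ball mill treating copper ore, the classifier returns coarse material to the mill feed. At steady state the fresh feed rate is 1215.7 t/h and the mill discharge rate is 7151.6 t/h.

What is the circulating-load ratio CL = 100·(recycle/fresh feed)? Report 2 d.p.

Discharge = new feed + return, hence
R = M − F = 7151.6 − 1215.7 = 5935.9 t/h
CL = 100·R/F = 100·5935.9/1215.7 = 488.27 %

CL = 488.27 %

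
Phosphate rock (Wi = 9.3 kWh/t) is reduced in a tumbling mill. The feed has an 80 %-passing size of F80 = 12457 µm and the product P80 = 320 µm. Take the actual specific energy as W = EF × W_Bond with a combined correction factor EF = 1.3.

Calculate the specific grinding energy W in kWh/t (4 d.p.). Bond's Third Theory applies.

W = 5.6753 kWh/t

Bond:  W = 10 Wi (1/√P − 1/√F)
1/√320 = 0.055902;  1/√12457 = 0.008960
W = 10·9.3·(0.055902 − 0.008960) = 4.3656 kWh/t
Apply correction: 4.3656 × 1.3 = 5.6753 kWh/t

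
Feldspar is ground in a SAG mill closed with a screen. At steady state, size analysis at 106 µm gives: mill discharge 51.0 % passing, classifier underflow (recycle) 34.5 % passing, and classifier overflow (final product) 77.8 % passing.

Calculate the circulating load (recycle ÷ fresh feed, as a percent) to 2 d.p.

CL = 162.42 %

Classifier node, passing 106 µm:
(1+r)d = ru + o → r = (o−d)/(d−u)
r = (77.8 − 51.0)/(51.0 − 34.5) = 26.8/16.5 = 1.6242
CL = 100·r = 162.42 %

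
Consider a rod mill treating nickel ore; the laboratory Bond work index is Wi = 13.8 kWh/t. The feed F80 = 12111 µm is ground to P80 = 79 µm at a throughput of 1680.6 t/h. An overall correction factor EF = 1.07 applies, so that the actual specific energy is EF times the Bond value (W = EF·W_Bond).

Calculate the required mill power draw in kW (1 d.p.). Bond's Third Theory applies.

P = 25664.9 kW

W = 10 Wi / √P80 − 10 Wi / √F80
W = 10·13.8·(1/√79 − 1/√12111) = 10·13.8·(0.103422) = 14.2722 kWh/t
W_actual = 1.07 × 14.2722 = 15.2713 kWh/t
Power = W × throughput = 15.2713 kWh/t × 1680.6 t/h = 25664.9 kW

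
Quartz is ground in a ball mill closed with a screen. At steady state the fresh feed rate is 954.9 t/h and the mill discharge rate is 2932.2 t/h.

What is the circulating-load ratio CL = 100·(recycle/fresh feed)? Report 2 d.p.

CL = 207.07 %

M = F + R at steady state, so:
R = M − F = 2932.2 − 954.9 = 1977.3 t/h
CL = 100·R/F = 100·1977.3/954.9 = 207.07 %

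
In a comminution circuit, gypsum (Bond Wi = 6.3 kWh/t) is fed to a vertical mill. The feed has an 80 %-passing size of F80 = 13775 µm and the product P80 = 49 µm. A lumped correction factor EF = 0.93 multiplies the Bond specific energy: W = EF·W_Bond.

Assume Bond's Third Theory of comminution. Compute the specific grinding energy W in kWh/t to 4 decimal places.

W = 10 Wi (1/√P80 − 1/√F80)  [Bond]
1/√49 = 0.142857;  1/√13775 = 0.008520
W = 10·6.3·(0.142857 − 0.008520) = 8.4632 kWh/t
With EF = 0.93: W = 8.4632·0.93 = 7.8708 kWh/t

W = 7.8708 kWh/t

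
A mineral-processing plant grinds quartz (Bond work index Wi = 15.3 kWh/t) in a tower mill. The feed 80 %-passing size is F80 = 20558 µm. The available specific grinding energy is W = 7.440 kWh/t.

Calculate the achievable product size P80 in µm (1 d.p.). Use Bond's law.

P80 = 323.5 µm

W = 10 Wi (1/√P80 − 1/√F80)  [Bond]
⇒ 1/√P80 = W/(10 Wi) + 1/√F80
  = 7.4400/(10·15.3) + 1/√20558 = 0.048627 + 0.006974 = 0.055602
P80 = (1/0.055602)² = 17.9850² = 323.46 µm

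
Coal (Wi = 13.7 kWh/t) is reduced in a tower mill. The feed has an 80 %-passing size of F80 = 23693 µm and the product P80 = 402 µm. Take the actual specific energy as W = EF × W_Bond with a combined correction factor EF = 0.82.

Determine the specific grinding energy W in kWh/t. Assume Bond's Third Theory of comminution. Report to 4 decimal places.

W = 4.8732 kWh/t

W = 10 Wi / √P80 − 10 Wi / √F80
1/√402 = 0.049875;  1/√23693 = 0.006497
W = 10·13.7·(0.049875 − 0.006497) = 5.9429 kWh/t
With EF = 0.82: W = 5.9429·0.82 = 4.8732 kWh/t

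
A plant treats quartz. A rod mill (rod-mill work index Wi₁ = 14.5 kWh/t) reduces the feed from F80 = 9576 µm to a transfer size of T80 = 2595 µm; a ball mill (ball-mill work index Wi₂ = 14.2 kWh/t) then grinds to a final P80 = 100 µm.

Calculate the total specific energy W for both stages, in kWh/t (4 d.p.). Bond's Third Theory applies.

W = 10 Wi (1/√P80 − 1/√F80)  [Bond]
Stage 1 (9576→2595 µm, Wi₁=14.5): W₁ = 10·14.5·(0.019630 − 0.010219) = 1.3647 kWh/t
Stage 2 (2595→100 µm, Wi₂=14.2): W₂ = 10·14.2·(0.100000 − 0.019630) = 11.4125 kWh/t
W = W₁ + W₂ = 1.3647 + 11.4125 = 12.7771 kWh/t

W = 12.7771 kWh/t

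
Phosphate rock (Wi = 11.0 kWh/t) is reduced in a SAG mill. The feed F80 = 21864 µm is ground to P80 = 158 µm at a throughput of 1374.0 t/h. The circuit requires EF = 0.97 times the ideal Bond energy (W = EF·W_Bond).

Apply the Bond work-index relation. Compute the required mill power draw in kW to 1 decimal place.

W = 10·Wi·(P80^(-½) − F80^(-½))
W = 10·11.0·(1/√158 − 1/√21864) = 10·11.0·(0.072793) = 8.0072 kWh/t
Apply correction: 8.0072 × 0.97 = 7.7670 kWh/t
P_mill = W·ṁ = 7.7670·1374.0 = 10671.8 kW

P = 10671.8 kW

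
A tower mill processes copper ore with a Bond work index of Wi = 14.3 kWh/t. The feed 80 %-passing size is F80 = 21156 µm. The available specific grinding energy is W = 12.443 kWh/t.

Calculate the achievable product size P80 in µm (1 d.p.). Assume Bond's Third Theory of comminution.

Bond:  W = 10 Wi (1/√P − 1/√F)
1/√P80 = 1/√F80 + W/(10·Wi)
  = 12.4430/(10·14.3) + 1/√21156 = 0.087014 + 0.006875 = 0.093889
P80 = (1/0.093889)² = 10.6509² = 113.44 µm

P80 = 113.4 µm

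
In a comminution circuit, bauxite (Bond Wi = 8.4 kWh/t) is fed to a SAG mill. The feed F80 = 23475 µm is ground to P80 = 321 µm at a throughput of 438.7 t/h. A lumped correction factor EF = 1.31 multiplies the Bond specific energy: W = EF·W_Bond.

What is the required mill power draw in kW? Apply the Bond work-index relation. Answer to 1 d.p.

W = 10·Wi·(P80^(-½) − F80^(-½))
W = 10·8.4·(1/√321 − 1/√23475) = 10·8.4·(0.049288) = 4.1402 kWh/t
W_actual = 1.31 × 4.1402 = 5.4236 kWh/t
P_mill = W·ṁ = 5.4236·438.7 = 2379.3 kW

P = 2379.3 kW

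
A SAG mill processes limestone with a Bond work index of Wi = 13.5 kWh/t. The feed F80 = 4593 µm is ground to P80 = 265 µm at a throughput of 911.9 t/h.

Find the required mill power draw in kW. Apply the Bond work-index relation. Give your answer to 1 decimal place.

P = 5745.9 kW

Bond: W = 10·Wi·(1/√P80 − 1/√F80)
W = 10·13.5·(1/√265 − 1/√4593) = 10·13.5·(0.046674) = 6.3010 kWh/t
Power = W × throughput = 6.3010 kWh/t × 911.9 t/h = 5745.9 kW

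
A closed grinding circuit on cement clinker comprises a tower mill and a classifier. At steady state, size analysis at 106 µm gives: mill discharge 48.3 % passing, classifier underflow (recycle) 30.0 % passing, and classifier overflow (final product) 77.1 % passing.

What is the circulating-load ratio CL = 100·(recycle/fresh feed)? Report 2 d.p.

Two-product formula at 106 µm:
(1+r)d = ru + o → r = (o−d)/(d−u)
r = (77.1 − 48.3)/(48.3 − 30.0) = 28.8/18.3 = 1.5738
CL = 100·r = 157.38 %

CL = 157.38 %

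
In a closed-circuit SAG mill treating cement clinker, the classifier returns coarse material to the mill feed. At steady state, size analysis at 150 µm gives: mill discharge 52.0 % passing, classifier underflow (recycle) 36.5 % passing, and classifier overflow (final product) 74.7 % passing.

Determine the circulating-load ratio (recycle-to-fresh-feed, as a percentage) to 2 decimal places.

Mass balance on the −150 µm fraction:
(1+r)d = ru + o → r = (o−d)/(d−u)
r = (74.7 − 52.0)/(52.0 − 36.5) = 22.7/15.5 = 1.4645
CL = 100·r = 146.45 %

CL = 146.45 %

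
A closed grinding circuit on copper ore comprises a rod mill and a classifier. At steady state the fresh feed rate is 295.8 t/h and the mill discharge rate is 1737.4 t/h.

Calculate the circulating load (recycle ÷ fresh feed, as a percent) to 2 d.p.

CL = 487.36 %

Mill node: discharge = fresh + recycle.
R = M − F = 1737.4 − 295.8 = 1441.6 t/h
CL = 100·R/F = 100·1441.6/295.8 = 487.36 %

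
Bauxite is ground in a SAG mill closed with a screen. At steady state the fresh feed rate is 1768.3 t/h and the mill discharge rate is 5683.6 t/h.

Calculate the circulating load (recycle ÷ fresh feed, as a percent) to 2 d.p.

CL = 221.42 %

Discharge = new feed + return, hence
R = M − F = 5683.6 − 1768.3 = 3915.3 t/h
CL = 100·R/F = 100·3915.3/1768.3 = 221.42 %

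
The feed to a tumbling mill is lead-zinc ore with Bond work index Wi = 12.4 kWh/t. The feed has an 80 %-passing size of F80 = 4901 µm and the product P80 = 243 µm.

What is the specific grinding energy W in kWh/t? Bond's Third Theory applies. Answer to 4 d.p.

W = 6.1834 kWh/t

Bond:  W = 10 Wi (1/√P − 1/√F)
1/√243 = 0.064150;  1/√4901 = 0.014284
W = 10·12.4·(0.064150 − 0.014284) = 6.1834 kWh/t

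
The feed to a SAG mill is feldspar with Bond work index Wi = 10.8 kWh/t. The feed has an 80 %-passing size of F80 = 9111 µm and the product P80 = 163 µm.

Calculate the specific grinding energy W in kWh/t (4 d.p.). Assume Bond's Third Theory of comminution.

W = 7.3277 kWh/t

Bond:  W = 10 Wi (1/√P − 1/√F)
1/√163 = 0.078326;  1/√9111 = 0.010477
W = 10·10.8·(0.078326 − 0.010477) = 7.3277 kWh/t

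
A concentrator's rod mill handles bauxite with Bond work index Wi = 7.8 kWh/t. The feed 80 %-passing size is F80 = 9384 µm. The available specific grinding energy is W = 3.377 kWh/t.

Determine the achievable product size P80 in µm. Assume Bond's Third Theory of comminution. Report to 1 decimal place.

P80 = 347.8 µm

W = 10·Wi·(P80^(-½) − F80^(-½))
P80^-0.5 = F80^-0.5 + W/(10 Wi)
  = 3.3770/(10·7.8) + 1/√9384 = 0.043295 + 0.010323 = 0.053618
P80 = (1/0.053618)² = 18.6505² = 347.84 µm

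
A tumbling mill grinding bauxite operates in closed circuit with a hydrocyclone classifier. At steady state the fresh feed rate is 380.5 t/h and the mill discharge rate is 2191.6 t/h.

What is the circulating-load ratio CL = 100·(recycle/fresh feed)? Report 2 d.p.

CL = 475.98 %

Mill node: discharge = fresh + recycle.
R = M − F = 2191.6 − 380.5 = 1811.1 t/h
CL = 100·R/F = 100·1811.1/380.5 = 475.98 %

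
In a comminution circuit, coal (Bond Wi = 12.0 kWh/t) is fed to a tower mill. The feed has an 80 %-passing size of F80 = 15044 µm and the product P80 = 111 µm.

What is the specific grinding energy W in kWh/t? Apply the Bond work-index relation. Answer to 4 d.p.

W = 10.4115 kWh/t

W = 10 Wi (P80^-0.5 − F80^-0.5)
1/√111 = 0.094916;  1/√15044 = 0.008153
W = 10·12.0·(0.094916 − 0.008153) = 10.4115 kWh/t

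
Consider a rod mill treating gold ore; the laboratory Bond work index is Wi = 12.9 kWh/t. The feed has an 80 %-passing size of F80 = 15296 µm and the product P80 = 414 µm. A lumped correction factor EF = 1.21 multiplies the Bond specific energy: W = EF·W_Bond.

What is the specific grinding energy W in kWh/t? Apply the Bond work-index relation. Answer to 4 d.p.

W = 6.4093 kWh/t

W = 10 Wi (1/√P80 − 1/√F80)  [Bond]
1/√414 = 0.049147;  1/√15296 = 0.008086
W = 10·12.9·(0.049147 − 0.008086) = 5.2970 kWh/t
Apply correction: 5.2970 × 1.21 = 6.4093 kWh/t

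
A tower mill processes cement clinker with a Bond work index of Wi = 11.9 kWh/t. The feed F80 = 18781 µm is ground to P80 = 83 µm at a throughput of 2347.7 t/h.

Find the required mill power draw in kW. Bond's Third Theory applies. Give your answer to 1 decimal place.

P = 28626.9 kW

Bond: W = 10·Wi·(1/√P80 − 1/√F80)
W = 10·11.9·(1/√83 − 1/√18781) = 10·11.9·(0.102467) = 12.1936 kWh/t
P = W·T = 12.1936·2347.7 = 28626.9 kW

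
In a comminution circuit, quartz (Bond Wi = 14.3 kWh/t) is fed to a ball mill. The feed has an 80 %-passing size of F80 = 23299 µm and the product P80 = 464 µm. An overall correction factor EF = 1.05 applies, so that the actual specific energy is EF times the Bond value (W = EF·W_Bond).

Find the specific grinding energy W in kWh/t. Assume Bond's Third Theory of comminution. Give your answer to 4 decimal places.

W = 5.9869 kWh/t

W = 10 Wi (P80^-0.5 − F80^-0.5)
1/√464 = 0.046424;  1/√23299 = 0.006551
W = 10·14.3·(0.046424 − 0.006551) = 5.7018 kWh/t
W_actual = 1.05 × 5.7018 = 5.9869 kWh/t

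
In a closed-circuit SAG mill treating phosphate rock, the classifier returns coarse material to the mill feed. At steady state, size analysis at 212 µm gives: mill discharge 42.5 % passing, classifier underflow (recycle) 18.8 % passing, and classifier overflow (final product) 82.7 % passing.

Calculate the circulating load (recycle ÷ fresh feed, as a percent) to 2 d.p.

CL = 169.62 %

Let r = R/F. Size balance at 212 µm:
(1+r)d = ru + o → r = (o−d)/(d−u)
r = (82.7 − 42.5)/(42.5 − 18.8) = 40.2/23.7 = 1.6962
CL = 100·r = 169.62 %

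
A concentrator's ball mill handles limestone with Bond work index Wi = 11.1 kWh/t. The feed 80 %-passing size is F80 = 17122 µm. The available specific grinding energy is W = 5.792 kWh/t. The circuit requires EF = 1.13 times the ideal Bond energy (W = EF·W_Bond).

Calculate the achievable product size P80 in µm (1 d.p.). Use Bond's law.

P80 = 345.2 µm

W = 10 Wi / √P80 − 10 Wi / √F80
W_Bond = W / EF = 5.792 / 1.13 = 5.1257 kWh/t
P80^(−½) = W_Bond/(10 Wi) + F80^(−½)
  = 5.1257/(10·11.1) + 1/√17122 = 0.046177 + 0.007642 = 0.053819
P80 = (1/0.053819)² = 18.5807² = 345.24 µm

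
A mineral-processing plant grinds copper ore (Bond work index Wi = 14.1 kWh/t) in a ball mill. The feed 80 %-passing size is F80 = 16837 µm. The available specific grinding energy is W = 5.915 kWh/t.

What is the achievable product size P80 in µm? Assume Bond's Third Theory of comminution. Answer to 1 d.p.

P80 = 405.5 µm

W = 10·Wi·[P80^(−½) − F80^(−½)]
⇒ 1/√P80 = W/(10 Wi) + 1/√F80
  = 5.9150/(10·14.1) + 1/√16837 = 0.041950 + 0.007707 = 0.049657
P80 = (1/0.049657)² = 20.1381² = 405.54 µm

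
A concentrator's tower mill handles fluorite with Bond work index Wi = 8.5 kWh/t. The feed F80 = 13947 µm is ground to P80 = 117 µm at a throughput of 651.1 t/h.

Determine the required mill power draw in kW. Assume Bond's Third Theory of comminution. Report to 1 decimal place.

W = 10 Wi / √P80 − 10 Wi / √F80
W = 10·8.5·(1/√117 − 1/√13947) = 10·8.5·(0.083982) = 7.1385 kWh/t
P = W·T = 7.1385·651.1 = 4647.9 kW

P = 4647.9 kW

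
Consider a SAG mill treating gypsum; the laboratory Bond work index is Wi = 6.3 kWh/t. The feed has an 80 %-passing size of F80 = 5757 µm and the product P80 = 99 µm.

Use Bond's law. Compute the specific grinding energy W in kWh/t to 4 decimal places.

Bond:  W = 10 Wi (1/√P − 1/√F)
1/√99 = 0.100504;  1/√5757 = 0.013180
W = 10·6.3·(0.100504 − 0.013180) = 5.5014 kWh/t

W = 5.5014 kWh/t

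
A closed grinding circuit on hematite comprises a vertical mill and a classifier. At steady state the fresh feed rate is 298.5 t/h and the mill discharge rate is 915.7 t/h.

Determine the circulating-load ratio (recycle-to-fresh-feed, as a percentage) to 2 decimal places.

CL = 206.77 %

M = F + R at steady state, so:
R = M − F = 915.7 − 298.5 = 617.2 t/h
CL = 100·R/F = 100·617.2/298.5 = 206.77 %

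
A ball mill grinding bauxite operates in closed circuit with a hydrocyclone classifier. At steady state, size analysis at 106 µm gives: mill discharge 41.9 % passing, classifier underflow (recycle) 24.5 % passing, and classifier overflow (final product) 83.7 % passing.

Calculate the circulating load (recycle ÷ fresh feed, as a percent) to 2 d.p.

Two-product formula at 106 µm:
Fd + Rd = Ru + Fo ⇒ R/F = (o−d)/(d−u)
r = (83.7 − 41.9)/(41.9 − 24.5) = 41.8/17.4 = 2.4023
CL = 100·r = 240.23 %

CL = 240.23 %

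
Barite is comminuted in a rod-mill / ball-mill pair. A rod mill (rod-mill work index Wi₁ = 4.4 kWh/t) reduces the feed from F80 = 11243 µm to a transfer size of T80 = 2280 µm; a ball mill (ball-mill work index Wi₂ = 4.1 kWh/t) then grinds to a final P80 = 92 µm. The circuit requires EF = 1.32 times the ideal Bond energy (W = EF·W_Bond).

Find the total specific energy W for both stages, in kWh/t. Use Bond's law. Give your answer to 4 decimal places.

W_Bond = 10·Wi·(1/√P₈₀ − 1/√F₈₀)
Stage 1 (11243→2280 µm, Wi₁=4.4): W₁ = 10·4.4·(0.020943 − 0.009431) = 0.5065 kWh/t
Stage 2 (2280→92 µm, Wi₂=4.1): W₂ = 10·4.1·(0.104257 − 0.020943) = 3.4159 kWh/t
W = W₁ + W₂ = 0.5065 + 3.4159 = 3.9224 kWh/t
Corrected W = EF·W_Bond = 1.32·3.9224 = 5.1776 kWh/t

W = 5.1776 kWh/t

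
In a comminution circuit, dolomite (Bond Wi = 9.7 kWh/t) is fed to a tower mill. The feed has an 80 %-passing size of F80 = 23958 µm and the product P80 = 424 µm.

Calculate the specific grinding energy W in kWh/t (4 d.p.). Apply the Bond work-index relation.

W = 10·Wi·(P80^(-½) − F80^(-½))
1/√424 = 0.048564;  1/√23958 = 0.006461
W = 10·9.7·(0.048564 − 0.006461) = 4.0841 kWh/t

W = 4.0841 kWh/t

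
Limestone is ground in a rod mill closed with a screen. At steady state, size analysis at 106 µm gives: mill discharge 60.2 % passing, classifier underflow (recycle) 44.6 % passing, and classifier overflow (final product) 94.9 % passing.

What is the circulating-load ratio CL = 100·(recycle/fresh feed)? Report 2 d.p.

Let r = R/F. Size balance at 106 µm:
(1+r)d = ru + o → r = (o−d)/(d−u)
r = (94.9 − 60.2)/(60.2 − 44.6) = 34.7/15.6 = 2.2244
CL = 100·r = 222.44 %

CL = 222.44 %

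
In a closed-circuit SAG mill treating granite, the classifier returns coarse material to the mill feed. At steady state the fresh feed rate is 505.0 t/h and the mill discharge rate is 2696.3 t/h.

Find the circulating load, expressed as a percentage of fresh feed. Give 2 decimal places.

CL = 433.92 %

Steady state: M = F + R.
R = M − F = 2696.3 − 505.0 = 2191.3 t/h
CL = 100·R/F = 100·2191.3/505.0 = 433.92 %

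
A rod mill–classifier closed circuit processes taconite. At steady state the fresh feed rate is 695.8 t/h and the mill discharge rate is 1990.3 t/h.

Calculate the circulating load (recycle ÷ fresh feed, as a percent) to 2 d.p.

CL = 186.04 %

Steady state: M = F + R.
R = M − F = 1990.3 − 695.8 = 1294.5 t/h
CL = 100·R/F = 100·1294.5/695.8 = 186.04 %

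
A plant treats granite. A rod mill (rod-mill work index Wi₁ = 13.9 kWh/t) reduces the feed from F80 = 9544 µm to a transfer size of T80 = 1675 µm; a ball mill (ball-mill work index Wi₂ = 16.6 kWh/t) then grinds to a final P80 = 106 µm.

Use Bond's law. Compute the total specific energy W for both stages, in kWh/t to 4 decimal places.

W_Bond = 10·Wi·(1/√P₈₀ − 1/√F₈₀)
Stage 1 (9544→1675 µm, Wi₁=13.9): W₁ = 10·13.9·(0.024434 − 0.010236) = 1.9735 kWh/t
Stage 2 (1675→106 µm, Wi₂=16.6): W₂ = 10·16.6·(0.097129 − 0.024434) = 12.0673 kWh/t
W = W₁ + W₂ = 1.9735 + 12.0673 = 14.0408 kWh/t

W = 14.0408 kWh/t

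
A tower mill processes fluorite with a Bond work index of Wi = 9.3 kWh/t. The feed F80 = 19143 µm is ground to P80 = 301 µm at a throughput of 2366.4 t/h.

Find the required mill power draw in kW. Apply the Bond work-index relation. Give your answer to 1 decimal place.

Bond: W = 10·Wi·(1/√P80 − 1/√F80)
W = 10·9.3·(1/√301 − 1/√19143) = 10·9.3·(0.050411) = 4.6883 kWh/t
P_mill = W·ṁ = 4.6883·2366.4 = 11094.3 kW

P = 11094.3 kW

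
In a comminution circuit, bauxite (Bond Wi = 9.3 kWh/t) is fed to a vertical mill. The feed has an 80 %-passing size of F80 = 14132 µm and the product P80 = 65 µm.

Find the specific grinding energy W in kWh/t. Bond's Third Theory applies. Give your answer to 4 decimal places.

W = 10 Wi (P80^-0.5 − F80^-0.5)
1/√65 = 0.124035;  1/√14132 = 0.008412
W = 10·9.3·(0.124035 − 0.008412) = 10.7529 kWh/t

W = 10.7529 kWh/t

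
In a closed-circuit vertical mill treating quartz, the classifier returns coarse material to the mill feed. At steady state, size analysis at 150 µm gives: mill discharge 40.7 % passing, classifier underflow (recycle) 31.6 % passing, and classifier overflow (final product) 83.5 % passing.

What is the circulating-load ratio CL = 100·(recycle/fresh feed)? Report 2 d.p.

Balance %-passing 150 µm (r = R/F):
r = (o − d)/(d − u)
r = (83.5 − 40.7)/(40.7 − 31.6) = 42.8/9.1 = 4.7033
CL = 100·r = 470.33 %

CL = 470.33 %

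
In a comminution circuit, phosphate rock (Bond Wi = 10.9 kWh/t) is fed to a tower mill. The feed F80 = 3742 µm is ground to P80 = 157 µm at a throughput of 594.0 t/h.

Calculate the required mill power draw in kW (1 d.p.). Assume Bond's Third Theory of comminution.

P = 4108.9 kW

Bond: W = 10·Wi·(1/√P80 − 1/√F80)
W = 10·10.9·(1/√157 − 1/√3742) = 10·10.9·(0.063461) = 6.9173 kWh/t
Power = W × throughput = 6.9173 kWh/t × 594.0 t/h = 4108.9 kW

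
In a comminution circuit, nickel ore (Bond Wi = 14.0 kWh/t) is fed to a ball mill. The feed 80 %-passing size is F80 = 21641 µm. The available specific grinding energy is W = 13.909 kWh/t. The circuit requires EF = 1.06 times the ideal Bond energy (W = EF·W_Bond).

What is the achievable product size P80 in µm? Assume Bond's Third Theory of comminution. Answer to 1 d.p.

Bond:  W = 10 Wi (1/√P − 1/√F)
W_Bond = W / EF = 13.909 / 1.06 = 13.1217 kWh/t
P80^(−½) = W_Bond/(10 Wi) + F80^(−½)
  = 13.1217/(10·14.0) + 1/√21641 = 0.093726 + 0.006798 = 0.100524
P80 = (1/0.100524)² = 9.9479² = 98.96 µm

P80 = 99.0 µm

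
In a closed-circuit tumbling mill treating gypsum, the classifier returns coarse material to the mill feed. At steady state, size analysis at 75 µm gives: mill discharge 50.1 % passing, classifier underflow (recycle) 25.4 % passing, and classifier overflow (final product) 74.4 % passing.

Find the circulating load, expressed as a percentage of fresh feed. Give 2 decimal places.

Two-product formula at 75 µm:
(1+r)d = ru + o → r = (o−d)/(d−u)
r = (74.4 − 50.1)/(50.1 − 25.4) = 24.3/24.7 = 0.9838
CL = 100·r = 98.38 %

CL = 98.38 %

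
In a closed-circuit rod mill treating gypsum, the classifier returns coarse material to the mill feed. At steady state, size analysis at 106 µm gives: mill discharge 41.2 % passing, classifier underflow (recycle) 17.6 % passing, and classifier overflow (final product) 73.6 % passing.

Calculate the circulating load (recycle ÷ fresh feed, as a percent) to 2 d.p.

CL = 137.29 %

Classifier node, passing 106 µm:
Fd + Rd = Ru + Fo ⇒ R/F = (o−d)/(d−u)
r = (73.6 − 41.2)/(41.2 − 17.6) = 32.4/23.6 = 1.3729
CL = 100·r = 137.29 %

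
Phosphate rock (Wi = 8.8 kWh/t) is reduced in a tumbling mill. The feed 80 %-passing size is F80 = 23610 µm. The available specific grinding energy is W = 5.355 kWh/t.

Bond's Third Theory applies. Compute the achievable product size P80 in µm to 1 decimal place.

W_Bond = 10·Wi·(1/√P₈₀ − 1/√F₈₀)
⇒ 1/√P80 = W/(10 Wi) + 1/√F80
  = 5.3550/(10·8.8) + 1/√23610 = 0.060852 + 0.006508 = 0.067360
P80 = (1/0.067360)² = 14.8455² = 220.39 µm

P80 = 220.4 µm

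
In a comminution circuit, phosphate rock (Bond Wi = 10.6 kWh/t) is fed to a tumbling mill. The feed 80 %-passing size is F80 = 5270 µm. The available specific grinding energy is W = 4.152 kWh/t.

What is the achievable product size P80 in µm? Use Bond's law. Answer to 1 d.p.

P80 = 356.7 µm

W = 10 Wi (1/√P80 − 1/√F80)  [Bond]
P80^(−½) = W/(10 Wi) + F80^(−½)
  = 4.1520/(10·10.6) + 1/√5270 = 0.039170 + 0.013775 = 0.052945
P80 = (1/0.052945)² = 18.8876² = 356.74 µm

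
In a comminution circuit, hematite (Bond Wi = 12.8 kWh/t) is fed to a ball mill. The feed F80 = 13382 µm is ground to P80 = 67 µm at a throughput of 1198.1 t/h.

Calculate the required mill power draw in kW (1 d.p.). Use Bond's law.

P = 17409.8 kW

Bond:  W = 10 Wi (1/√P − 1/√F)
W = 10·12.8·(1/√67 − 1/√13382) = 10·12.8·(0.113525) = 14.5312 kWh/t
P_mill = W·ṁ = 14.5312·1198.1 = 17409.8 kW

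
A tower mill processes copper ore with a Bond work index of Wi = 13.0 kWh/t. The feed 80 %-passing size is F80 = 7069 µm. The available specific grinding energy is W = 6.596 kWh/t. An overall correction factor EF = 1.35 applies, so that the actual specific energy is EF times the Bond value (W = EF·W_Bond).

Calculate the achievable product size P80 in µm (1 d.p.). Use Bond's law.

P80 = 408.5 µm

W = 10 Wi (1/√P80 − 1/√F80)  [Bond]
W_Bond = W / EF = 6.596 / 1.35 = 4.8859 kWh/t
⇒ 1/√P80 = W_Bond/(10·Wi) + 1/√F80
  = 4.8859/(10·13.0) + 1/√7069 = 0.037584 + 0.011894 = 0.049478
P80 = (1/0.049478)² = 20.2111² = 408.49 µm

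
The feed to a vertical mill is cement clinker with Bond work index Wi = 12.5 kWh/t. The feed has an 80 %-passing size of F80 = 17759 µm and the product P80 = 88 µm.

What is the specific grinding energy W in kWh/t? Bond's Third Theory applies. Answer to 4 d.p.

Bond: W = 10·Wi·(1/√P80 − 1/√F80)
1/√88 = 0.106600;  1/√17759 = 0.007504
W = 10·12.5·(0.106600 − 0.007504) = 12.3870 kWh/t

W = 12.3870 kWh/t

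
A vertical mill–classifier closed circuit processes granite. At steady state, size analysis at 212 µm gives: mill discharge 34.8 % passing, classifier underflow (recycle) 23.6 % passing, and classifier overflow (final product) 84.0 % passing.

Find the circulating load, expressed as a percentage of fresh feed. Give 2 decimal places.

CL = 439.29 %

Two-product formula at 212 µm:
(1+r)d = ru + o → r = (o−d)/(d−u)
r = (84.0 − 34.8)/(34.8 − 23.6) = 49.2/11.2 = 4.3929
CL = 100·r = 439.29 %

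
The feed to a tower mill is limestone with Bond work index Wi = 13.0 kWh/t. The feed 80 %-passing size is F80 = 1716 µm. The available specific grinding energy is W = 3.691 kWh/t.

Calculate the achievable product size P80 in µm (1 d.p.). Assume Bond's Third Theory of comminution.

W = 10 Wi / √P80 − 10 Wi / √F80
⇒ 1/√P80 = W/(10·Wi) + 1/√F80
  = 3.6910/(10·13.0) + 1/√1716 = 0.028392 + 0.024140 = 0.052533
P80 = (1/0.052533)² = 19.0358² = 362.36 µm

P80 = 362.4 µm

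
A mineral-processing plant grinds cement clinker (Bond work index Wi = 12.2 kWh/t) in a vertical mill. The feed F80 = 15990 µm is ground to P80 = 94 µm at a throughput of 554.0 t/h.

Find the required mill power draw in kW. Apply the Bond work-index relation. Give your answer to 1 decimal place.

W = 10·Wi·[P80^(−½) − F80^(−½)]
W = 10·12.2·(1/√94 − 1/√15990) = 10·12.2·(0.095234) = 11.6185 kWh/t
Power = W × throughput = 11.6185 kWh/t × 554.0 t/h = 6436.7 kW

P = 6436.7 kW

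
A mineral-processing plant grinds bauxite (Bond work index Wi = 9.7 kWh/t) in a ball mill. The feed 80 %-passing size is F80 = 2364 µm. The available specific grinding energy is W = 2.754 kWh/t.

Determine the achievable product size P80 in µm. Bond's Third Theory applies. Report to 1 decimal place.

P80 = 417.2 µm

W = 10 Wi (P80^-0.5 − F80^-0.5)
⇒ 1/√P80 = W/(10 Wi) + 1/√F80
  = 2.7540/(10·9.7) + 1/√2364 = 0.028392 + 0.020567 = 0.048959
P80 = (1/0.048959)² = 20.4253² = 417.19 µm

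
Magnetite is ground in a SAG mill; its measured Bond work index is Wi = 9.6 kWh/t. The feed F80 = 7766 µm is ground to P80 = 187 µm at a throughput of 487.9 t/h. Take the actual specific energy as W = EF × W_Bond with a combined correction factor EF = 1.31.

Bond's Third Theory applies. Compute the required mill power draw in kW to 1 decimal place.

P = 3790.7 kW

W_Bond = 10·Wi·(1/√P₈₀ − 1/√F₈₀)
W = 10·9.6·(1/√187 − 1/√7766) = 10·9.6·(0.061780) = 5.9309 kWh/t
With EF = 1.31: W = 5.9309·1.31 = 7.7694 kWh/t
Mill draw = 7.7694 × 487.9 = 3790.7 kW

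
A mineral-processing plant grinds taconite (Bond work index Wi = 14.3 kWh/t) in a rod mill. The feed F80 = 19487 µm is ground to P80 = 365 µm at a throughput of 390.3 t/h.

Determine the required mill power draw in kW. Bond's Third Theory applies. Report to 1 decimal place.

P = 2521.6 kW

W = 10·Wi·[P80^(−½) − F80^(−½)]
W = 10·14.3·(1/√365 − 1/√19487) = 10·14.3·(0.045179) = 6.4606 kWh/t
Mill draw = 6.4606 × 390.3 = 2521.6 kW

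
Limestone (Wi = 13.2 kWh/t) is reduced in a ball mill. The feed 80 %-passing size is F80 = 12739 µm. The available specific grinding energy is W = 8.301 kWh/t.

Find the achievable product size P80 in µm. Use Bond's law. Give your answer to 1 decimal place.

P80 = 194.3 µm

W = 10 Wi (P80^-0.5 − F80^-0.5)
⇒ 1/√P80 = W/(10·Wi) + 1/√F80
  = 8.3010/(10·13.2) + 1/√12739 = 0.062886 + 0.008860 = 0.071746
P80 = (1/0.071746)² = 13.9380² = 194.27 µm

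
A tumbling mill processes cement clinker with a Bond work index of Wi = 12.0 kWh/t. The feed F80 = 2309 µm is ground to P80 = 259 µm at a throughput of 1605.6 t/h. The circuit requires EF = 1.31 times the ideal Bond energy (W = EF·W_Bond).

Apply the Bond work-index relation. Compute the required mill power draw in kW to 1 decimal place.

W = 10 Wi (P80^-0.5 − F80^-0.5)
W = 10·12.0·(1/√259 − 1/√2309) = 10·12.0·(0.041326) = 4.9591 kWh/t
Apply correction: 4.9591 × 1.31 = 6.4965 kWh/t
P = W·T = 6.4965·1605.6 = 10430.7 kW

P = 10430.7 kW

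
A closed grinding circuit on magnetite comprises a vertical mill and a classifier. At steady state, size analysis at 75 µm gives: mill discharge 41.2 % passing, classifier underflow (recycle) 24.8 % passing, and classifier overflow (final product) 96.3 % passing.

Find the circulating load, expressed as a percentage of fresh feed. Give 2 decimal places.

Let r = R/F. Size balance at 75 µm:
d + r·d = r·u + o → r(d−u) = o−d
r = (96.3 − 41.2)/(41.2 − 24.8) = 55.1/16.4 = 3.3598
CL = 100·r = 335.98 %

CL = 335.98 %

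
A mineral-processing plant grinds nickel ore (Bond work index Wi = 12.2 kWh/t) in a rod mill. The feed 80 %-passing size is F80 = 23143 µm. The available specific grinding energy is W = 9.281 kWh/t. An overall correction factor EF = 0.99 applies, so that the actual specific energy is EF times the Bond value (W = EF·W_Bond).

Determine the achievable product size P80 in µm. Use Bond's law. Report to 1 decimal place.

W = 10 Wi (P80^-0.5 − F80^-0.5)
W_Bond = W / EF = 9.281 / 0.99 = 9.3747 kWh/t
P80^-0.5 = F80^-0.5 + W_Bond/(10 Wi)
  = 9.3747/(10·12.2) + 1/√23143 = 0.076842 + 0.006573 = 0.083416
P80 = (1/0.083416)² = 11.9882² = 143.72 µm

P80 = 143.7 µm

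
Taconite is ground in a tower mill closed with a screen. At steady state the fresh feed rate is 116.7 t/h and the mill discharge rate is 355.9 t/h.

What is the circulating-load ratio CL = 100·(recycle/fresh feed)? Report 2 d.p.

CL = 204.97 %

Discharge = new feed + return, hence
R = M − F = 355.9 − 116.7 = 239.2 t/h
CL = 100·R/F = 100·239.2/116.7 = 204.97 %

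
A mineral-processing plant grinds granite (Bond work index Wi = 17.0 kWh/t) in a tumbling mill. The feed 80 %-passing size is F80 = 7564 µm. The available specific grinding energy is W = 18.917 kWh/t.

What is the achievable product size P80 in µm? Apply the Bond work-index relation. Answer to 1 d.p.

P80 = 66.3 µm

W = 10·Wi·[P80^(−½) − F80^(−½)]
1/√P80 = 1/√F80 + W/(10·Wi)
  = 18.9170/(10·17.0) + 1/√7564 = 0.111276 + 0.011498 = 0.122775
P80 = (1/0.122775)² = 8.1450² = 66.34 µm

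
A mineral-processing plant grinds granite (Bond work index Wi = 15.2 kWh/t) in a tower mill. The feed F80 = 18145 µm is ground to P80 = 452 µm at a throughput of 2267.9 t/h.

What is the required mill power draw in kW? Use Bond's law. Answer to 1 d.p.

W = 10·Wi·(P80^(-½) − F80^(-½))
W = 10·15.2·(1/√452 − 1/√18145) = 10·15.2·(0.039612) = 6.0211 kWh/t
P = W·T = 6.0211·2267.9 = 13655.2 kW

P = 13655.2 kW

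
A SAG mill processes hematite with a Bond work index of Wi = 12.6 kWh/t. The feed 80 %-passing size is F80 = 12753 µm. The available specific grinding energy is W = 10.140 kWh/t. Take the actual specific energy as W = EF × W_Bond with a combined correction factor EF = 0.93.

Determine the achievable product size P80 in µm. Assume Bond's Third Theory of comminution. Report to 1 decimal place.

Bond:  W = 10 Wi (1/√P − 1/√F)
W_Bond = W / EF = 10.140 / 0.93 = 10.9032 kWh/t
1/√P80 = 1/√F80 + W_Bond/(10·Wi)
  = 10.9032/(10·12.6) + 1/√12753 = 0.086534 + 0.008855 = 0.095389
P80 = (1/0.095389)² = 10.4834² = 109.90 µm

P80 = 109.9 µm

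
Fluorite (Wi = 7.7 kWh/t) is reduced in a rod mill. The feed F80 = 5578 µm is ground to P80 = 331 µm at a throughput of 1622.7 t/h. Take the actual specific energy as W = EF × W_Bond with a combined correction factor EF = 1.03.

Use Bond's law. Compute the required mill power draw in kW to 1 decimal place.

P = 5350.6 kW

W_Bond = 10·Wi·(1/√P₈₀ − 1/√F₈₀)
W = 10·7.7·(1/√331 − 1/√5578) = 10·7.7·(0.041576) = 3.2013 kWh/t
Apply correction: 3.2013 × 1.03 = 3.2974 kWh/t
Mill draw = 3.2974 × 1622.7 = 5350.6 kW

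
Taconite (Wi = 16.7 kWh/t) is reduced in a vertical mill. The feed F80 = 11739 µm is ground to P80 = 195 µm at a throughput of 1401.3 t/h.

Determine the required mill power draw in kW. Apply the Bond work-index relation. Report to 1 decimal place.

W_Bond = 10·Wi·(1/√P₈₀ − 1/√F₈₀)
W = 10·16.7·(1/√195 − 1/√11739) = 10·16.7·(0.062382) = 10.4178 kWh/t
P_mill = W·ṁ = 10.4178·1401.3 = 14598.4 kW

P = 14598.4 kW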